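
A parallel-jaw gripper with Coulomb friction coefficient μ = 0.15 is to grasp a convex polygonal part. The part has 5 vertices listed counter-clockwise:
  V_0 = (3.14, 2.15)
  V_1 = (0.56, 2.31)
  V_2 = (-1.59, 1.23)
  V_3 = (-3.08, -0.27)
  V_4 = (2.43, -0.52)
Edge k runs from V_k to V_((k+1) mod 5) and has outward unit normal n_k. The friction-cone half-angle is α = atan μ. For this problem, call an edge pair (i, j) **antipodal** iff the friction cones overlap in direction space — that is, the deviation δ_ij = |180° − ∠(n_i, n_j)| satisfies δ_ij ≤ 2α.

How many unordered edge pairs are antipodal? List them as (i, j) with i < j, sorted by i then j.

count = 1; pairs: (0,3)

α = atan 0.15 = 8.53°;  2α = 17.06°
n_0 = (+0.0619, +0.9981)
n_1 = (-0.4489, +0.8936)
n_2 = (-0.7095, +0.7047)
n_3 = (-0.0453, -0.9990)
n_4 = (+0.9664, -0.2570)
  (0,1): δ = 149.78°  ·
  (0,2): δ = 131.26°  ·
  (0,3): δ = 0.95°  ✓
  (0,4): δ = 78.66°  ·
  (1,2): δ = 161.48°  ·
  (1,3): δ = 29.27°  ·
  (1,4): δ = 48.44°  ·
  (2,3): δ = 47.79°  ·
  (2,4): δ = 29.92°  ·
  (3,4): δ = 102.29°  ·
antipodal pairs: 1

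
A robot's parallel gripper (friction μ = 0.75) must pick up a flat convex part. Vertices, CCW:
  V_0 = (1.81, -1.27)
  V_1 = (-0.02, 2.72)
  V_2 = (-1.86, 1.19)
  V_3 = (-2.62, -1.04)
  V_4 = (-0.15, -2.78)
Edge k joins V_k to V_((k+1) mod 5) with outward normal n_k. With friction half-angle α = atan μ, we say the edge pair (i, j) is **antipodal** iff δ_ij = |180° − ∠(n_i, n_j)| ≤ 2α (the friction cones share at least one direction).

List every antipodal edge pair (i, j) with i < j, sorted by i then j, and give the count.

count = 4; pairs: (0,2), (0,3), (1,4), (2,4)

α = atan 0.75 = 36.87°;  2α = 73.74°
n_0 = (+0.9090, +0.4169)
n_1 = (-0.6394, +0.7689)
n_2 = (-0.9465, +0.3226)
n_3 = (-0.5759, -0.8175)
n_4 = (+0.6103, -0.7922)
  (0,1): δ = 74.89°  ·
  (0,2): δ = 43.46°  ✓
  (0,3): δ = 30.20°  ✓
  (0,4): δ = 102.97°  ·
  (1,2): δ = 148.56°  ·
  (1,3): δ = 74.91°  ·
  (1,4): δ = 2.13°  ✓
  (2,3): δ = 106.34°  ·
  (2,4): δ = 33.57°  ✓
  (3,4): δ = 107.23°  ·
antipodal pairs: 4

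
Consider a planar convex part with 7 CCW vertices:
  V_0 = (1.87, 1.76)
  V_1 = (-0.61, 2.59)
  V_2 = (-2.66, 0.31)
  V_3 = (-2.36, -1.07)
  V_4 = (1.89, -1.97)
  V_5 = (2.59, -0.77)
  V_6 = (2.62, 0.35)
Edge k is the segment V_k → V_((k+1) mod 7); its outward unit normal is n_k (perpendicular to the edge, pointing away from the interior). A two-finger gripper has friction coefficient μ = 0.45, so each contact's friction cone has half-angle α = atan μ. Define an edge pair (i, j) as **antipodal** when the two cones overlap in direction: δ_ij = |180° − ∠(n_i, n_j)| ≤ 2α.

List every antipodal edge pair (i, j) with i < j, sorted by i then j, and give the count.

count = 6; pairs: (0,3), (1,4), (1,5), (2,4), (2,5), (2,6)

α = atan 0.45 = 24.23°;  2α = 48.46°
n_0 = (+0.3174, +0.9483)
n_1 = (-0.7436, +0.6686)
n_2 = (-0.9772, -0.2124)
n_3 = (-0.2072, -0.9783)
n_4 = (+0.8638, -0.5039)
n_5 = (+0.9996, -0.0268)
n_6 = (+0.8829, +0.4696)
  (0,1): δ = 113.46°  ·
  (0,2): δ = 59.23°  ·
  (0,3): δ = 6.55°  ✓
  (0,4): δ = 78.25°  ·
  (0,5): δ = 106.97°  ·
  (0,6): δ = 136.51°  ·
  (1,2): δ = 125.78°  ·
  (1,3): δ = 60.00°  ·
  (1,4): δ = 11.70°  ✓
  (1,5): δ = 40.43°  ✓
  (1,6): δ = 69.97°  ·
  (2,3): δ = 114.22°  ·
  (2,4): δ = 42.52°  ✓
  (2,5): δ = 13.80°  ✓
  (2,6): δ = 15.74°  ✓
  (3,4): δ = 108.30°  ·
  (3,5): δ = 79.58°  ·
  (3,6): δ = 50.03°  ·
  (4,5): δ = 151.28°  ·
  (4,6): δ = 121.73°  ·
  (5,6): δ = 150.46°  ·
antipodal pairs: 6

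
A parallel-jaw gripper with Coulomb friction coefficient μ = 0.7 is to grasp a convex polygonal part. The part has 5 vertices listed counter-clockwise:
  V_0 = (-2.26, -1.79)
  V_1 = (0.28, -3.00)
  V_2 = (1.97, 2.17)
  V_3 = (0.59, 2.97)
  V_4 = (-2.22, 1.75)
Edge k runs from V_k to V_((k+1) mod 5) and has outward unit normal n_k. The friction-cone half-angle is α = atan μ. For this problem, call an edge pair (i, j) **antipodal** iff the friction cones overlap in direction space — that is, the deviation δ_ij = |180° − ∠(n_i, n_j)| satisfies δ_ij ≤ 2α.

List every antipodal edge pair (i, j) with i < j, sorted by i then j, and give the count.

count = 5; pairs: (0,2), (0,3), (1,3), (1,4), (2,4)

α = atan 0.7 = 34.99°;  2α = 69.98°
n_0 = (-0.4301, -0.9028)
n_1 = (+0.9505, -0.3107)
n_2 = (+0.5015, +0.8651)
n_3 = (-0.3982, +0.9173)
n_4 = (-0.9999, +0.0113)
  (0,1): δ = 82.63°  ·
  (0,2): δ = 4.63°  ✓
  (0,3): δ = 48.94°  ✓
  (0,4): δ = 114.82°  ·
  (1,2): δ = 102.00°  ·
  (1,3): δ = 48.43°  ✓
  (1,4): δ = 17.45°  ✓
  (2,3): δ = 126.43°  ·
  (2,4): δ = 60.55°  ✓
  (3,4): δ = 114.12°  ·
antipodal pairs: 5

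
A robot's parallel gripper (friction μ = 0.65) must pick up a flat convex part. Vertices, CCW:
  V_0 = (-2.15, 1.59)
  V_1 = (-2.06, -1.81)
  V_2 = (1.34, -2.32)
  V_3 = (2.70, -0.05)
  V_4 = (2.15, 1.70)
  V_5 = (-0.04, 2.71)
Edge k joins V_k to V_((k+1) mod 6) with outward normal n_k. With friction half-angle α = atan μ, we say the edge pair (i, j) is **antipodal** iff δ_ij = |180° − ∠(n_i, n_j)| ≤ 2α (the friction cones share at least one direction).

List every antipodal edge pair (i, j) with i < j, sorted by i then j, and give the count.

count = 7; pairs: (0,2), (0,3), (0,4), (1,3), (1,4), (1,5), (2,5)

α = atan 0.65 = 33.02°;  2α = 66.05°
n_0 = (-0.9996, -0.0265)
n_1 = (-0.1483, -0.9889)
n_2 = (+0.8578, -0.5139)
n_3 = (+0.9540, +0.2998)
n_4 = (+0.4188, +0.9081)
n_5 = (-0.4688, +0.8833)
  (0,1): δ = 100.05°  ·
  (0,2): δ = 32.44°  ✓
  (0,3): δ = 15.93°  ✓
  (0,4): δ = 63.73°  ✓
  (0,5): δ = 116.44°  ·
  (1,2): δ = 112.40°  ·
  (1,3): δ = 64.02°  ✓
  (1,4): δ = 16.23°  ✓
  (1,5): δ = 36.49°  ✓
  (2,3): δ = 131.63°  ·
  (2,4): δ = 83.83°  ·
  (2,5): δ = 31.11°  ✓
  (3,4): δ = 132.21°  ·
  (3,5): δ = 79.49°  ·
  (4,5): δ = 127.28°  ·
antipodal pairs: 7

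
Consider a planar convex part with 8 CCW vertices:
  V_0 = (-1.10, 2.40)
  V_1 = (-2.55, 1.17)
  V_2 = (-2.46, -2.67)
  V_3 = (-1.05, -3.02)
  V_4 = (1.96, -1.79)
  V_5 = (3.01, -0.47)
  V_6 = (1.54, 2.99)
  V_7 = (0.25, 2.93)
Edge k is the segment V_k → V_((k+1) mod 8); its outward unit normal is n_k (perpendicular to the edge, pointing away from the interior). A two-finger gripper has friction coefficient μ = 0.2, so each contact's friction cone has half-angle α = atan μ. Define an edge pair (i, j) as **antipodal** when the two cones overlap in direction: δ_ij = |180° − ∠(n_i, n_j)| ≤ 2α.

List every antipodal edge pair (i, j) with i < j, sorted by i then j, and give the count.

α = atan 0.2 = 11.31°;  2α = 22.62°
n_0 = (-0.6469, +0.7626)
n_1 = (-0.9997, -0.0234)
n_2 = (-0.2409, -0.9705)
n_3 = (+0.3783, -0.9257)
n_4 = (+0.7826, -0.6225)
n_5 = (+0.9204, +0.3910)
n_6 = (-0.0465, +0.9989)
n_7 = (-0.3654, +0.9308)
  (0,1): δ = 128.96°  ·
  (0,2): δ = 54.25°  ·
  (0,3): δ = 18.08°  ✓
  (0,4): δ = 11.19°  ✓
  (0,5): δ = 72.71°  ·
  (0,6): δ = 142.36°  ·
  (0,7): δ = 161.13°  ·
  (1,2): δ = 105.28°  ·
  (1,3): δ = 69.12°  ·
  (1,4): δ = 39.84°  ·
  (1,5): δ = 21.68°  ✓
  (1,6): δ = 91.32°  ·
  (1,7): δ = 110.09°  ·
  (2,3): δ = 143.83°  ·
  (2,4): δ = 114.56°  ·
  (2,5): δ = 53.04°  ·
  (2,6): δ = 16.60°  ✓
  (2,7): δ = 35.38°  ·
  (3,4): δ = 150.73°  ·
  (3,5): δ = 89.21°  ·
  (3,6): δ = 19.56°  ✓
  (3,7): δ = 0.79°  ✓
  (4,5): δ = 118.48°  ·
  (4,6): δ = 48.84°  ·
  (4,7): δ = 30.06°  ·
  (5,6): δ = 110.36°  ·
  (5,7): δ = 91.58°  ·
  (6,7): δ = 161.23°  ·
antipodal pairs: 6

count = 6; pairs: (0,3), (0,4), (1,5), (2,6), (3,6), (3,7)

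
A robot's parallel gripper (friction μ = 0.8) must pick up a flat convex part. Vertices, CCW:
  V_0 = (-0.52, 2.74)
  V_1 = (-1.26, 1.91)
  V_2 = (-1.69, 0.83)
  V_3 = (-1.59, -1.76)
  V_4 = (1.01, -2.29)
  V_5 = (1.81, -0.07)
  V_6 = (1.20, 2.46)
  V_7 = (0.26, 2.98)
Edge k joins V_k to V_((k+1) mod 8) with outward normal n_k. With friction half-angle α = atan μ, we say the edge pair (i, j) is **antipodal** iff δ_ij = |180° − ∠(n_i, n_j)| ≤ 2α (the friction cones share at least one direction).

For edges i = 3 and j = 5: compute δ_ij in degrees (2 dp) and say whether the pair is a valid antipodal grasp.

δ = 64.92°, valid

α = atan 0.8 = 38.66°;  2α = 77.32°
edge 3: e_3 = (+2.60, -0.53);  n_3 = (-0.1997, -0.9798)
edge 5: e_5 = (-0.61, +2.53);  n_5 = (+0.9721, +0.2344)
∠(n_3, n_5) = 115.08°
δ = |180° − 115.08°| = 64.92°
64.92° ≤ 2α = 77.32°  →  valid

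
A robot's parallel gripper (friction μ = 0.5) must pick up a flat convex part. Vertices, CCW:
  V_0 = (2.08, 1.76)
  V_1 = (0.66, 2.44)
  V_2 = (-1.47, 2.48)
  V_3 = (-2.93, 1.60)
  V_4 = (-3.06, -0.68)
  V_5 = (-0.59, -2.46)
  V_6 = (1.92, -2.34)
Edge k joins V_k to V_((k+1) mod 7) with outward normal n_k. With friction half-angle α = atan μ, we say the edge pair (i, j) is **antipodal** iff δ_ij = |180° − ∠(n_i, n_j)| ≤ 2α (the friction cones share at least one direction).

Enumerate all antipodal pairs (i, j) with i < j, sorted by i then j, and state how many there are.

count = 6; pairs: (0,4), (0,5), (1,4), (1,5), (2,5), (3,6)

α = atan 0.5 = 26.57°;  2α = 53.13°
n_0 = (+0.4319, +0.9019)
n_1 = (+0.0188, +0.9998)
n_2 = (-0.5162, +0.8565)
n_3 = (-0.9984, +0.0569)
n_4 = (-0.5847, -0.8113)
n_5 = (+0.0478, -0.9989)
n_6 = (+0.9992, -0.0390)
  (0,1): δ = 155.49°  ·
  (0,2): δ = 123.33°  ·
  (0,3): δ = 67.67°  ·
  (0,4): δ = 10.19°  ✓
  (0,5): δ = 28.33°  ✓
  (0,6): δ = 113.35°  ·
  (1,2): δ = 147.85°  ·
  (1,3): δ = 92.19°  ·
  (1,4): δ = 34.70°  ✓
  (1,5): δ = 3.81°  ✓
  (1,6): δ = 88.84°  ·
  (2,3): δ = 124.34°  ·
  (2,4): δ = 66.86°  ·
  (2,5): δ = 28.34°  ✓
  (2,6): δ = 56.69°  ·
  (3,4): δ = 122.51°  ·
  (3,5): δ = 84.00°  ·
  (3,6): δ = 1.03°  ✓
  (4,5): δ = 141.48°  ·
  (4,6): δ = 56.46°  ·
  (5,6): δ = 94.97°  ·
antipodal pairs: 6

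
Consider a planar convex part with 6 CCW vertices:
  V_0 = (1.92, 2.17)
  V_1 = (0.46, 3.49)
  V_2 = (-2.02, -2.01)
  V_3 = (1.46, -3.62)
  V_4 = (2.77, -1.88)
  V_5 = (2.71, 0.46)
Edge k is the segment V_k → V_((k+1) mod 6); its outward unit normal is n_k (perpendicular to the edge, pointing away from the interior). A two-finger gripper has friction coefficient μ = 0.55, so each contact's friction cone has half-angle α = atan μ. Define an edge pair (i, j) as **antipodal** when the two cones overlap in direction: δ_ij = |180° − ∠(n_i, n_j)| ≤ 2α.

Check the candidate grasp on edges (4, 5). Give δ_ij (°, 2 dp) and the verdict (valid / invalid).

α = atan 0.55 = 28.81°;  2α = 57.62°
edge 4: e_4 = (-0.06, +2.34);  n_4 = (+0.9997, +0.0256)
edge 5: e_5 = (-0.79, +1.71);  n_5 = (+0.9078, +0.4194)
∠(n_4, n_5) = 23.33°
δ = |180° − 23.33°| = 156.67°
156.67° > 2α = 57.62°  →  invalid

δ = 156.67°, invalid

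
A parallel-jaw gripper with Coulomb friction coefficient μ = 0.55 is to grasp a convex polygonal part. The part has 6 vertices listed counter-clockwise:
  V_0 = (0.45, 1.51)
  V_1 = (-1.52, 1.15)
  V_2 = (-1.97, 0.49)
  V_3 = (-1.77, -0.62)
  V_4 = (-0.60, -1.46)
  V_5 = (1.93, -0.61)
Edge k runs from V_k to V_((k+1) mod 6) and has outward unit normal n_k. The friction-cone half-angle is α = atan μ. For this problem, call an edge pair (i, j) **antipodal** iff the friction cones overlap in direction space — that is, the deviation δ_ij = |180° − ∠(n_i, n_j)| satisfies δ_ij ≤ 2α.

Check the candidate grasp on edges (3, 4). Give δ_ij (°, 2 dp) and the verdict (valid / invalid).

α = atan 0.55 = 28.81°;  2α = 57.62°
edge 3: e_3 = (+1.17, -0.84);  n_3 = (-0.5832, -0.8123)
edge 4: e_4 = (+2.53, +0.85);  n_4 = (+0.3185, -0.9479)
∠(n_3, n_4) = 54.25°
δ = |180° − 54.25°| = 125.75°
125.75° > 2α = 57.62°  →  invalid

δ = 125.75°, invalid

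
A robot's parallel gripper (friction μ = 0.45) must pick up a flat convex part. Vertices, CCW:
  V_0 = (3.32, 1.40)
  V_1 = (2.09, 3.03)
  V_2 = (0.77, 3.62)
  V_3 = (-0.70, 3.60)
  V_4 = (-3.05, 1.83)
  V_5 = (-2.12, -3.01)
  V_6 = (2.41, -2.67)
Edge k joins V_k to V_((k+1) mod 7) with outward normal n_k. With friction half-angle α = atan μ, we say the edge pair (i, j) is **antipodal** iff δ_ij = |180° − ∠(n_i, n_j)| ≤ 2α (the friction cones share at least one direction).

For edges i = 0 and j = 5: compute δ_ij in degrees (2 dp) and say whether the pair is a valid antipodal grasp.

δ = 57.25°, invalid

α = atan 0.45 = 24.23°;  2α = 48.46°
edge 0: e_0 = (-1.23, +1.63);  n_0 = (+0.7982, +0.6023)
edge 5: e_5 = (+4.53, +0.34);  n_5 = (+0.0748, -0.9972)
∠(n_0, n_5) = 122.75°
δ = |180° − 122.75°| = 57.25°
57.25° > 2α = 48.46°  →  invalid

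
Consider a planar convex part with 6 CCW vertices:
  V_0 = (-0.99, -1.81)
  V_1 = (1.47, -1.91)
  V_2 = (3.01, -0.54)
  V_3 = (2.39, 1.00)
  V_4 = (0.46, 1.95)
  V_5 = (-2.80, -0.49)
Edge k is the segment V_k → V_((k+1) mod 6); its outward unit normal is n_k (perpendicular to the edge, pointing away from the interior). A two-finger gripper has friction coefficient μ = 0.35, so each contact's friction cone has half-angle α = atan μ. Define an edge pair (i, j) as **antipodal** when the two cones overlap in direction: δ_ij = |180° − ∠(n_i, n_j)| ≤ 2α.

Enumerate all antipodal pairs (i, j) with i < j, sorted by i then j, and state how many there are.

count = 4; pairs: (0,3), (1,4), (2,5), (3,5)

α = atan 0.35 = 19.29°;  2α = 38.58°
n_0 = (-0.0406, -0.9992)
n_1 = (+0.6647, -0.7471)
n_2 = (+0.9276, +0.3735)
n_3 = (+0.4416, +0.8972)
n_4 = (-0.5992, +0.8006)
n_5 = (-0.5892, -0.8080)
  (0,1): δ = 136.02°  ·
  (0,2): δ = 65.74°  ·
  (0,3): δ = 23.88°  ✓
  (0,4): δ = 39.14°  ·
  (0,5): δ = 146.23°  ·
  (1,2): δ = 109.73°  ·
  (1,3): δ = 67.86°  ·
  (1,4): δ = 4.84°  ✓
  (1,5): δ = 102.24°  ·
  (2,3): δ = 138.14°  ·
  (2,4): δ = 75.12°  ·
  (2,5): δ = 31.97°  ✓
  (3,4): δ = 116.98°  ·
  (3,5): δ = 9.89°  ✓
  (4,5): δ = 72.92°  ·
antipodal pairs: 4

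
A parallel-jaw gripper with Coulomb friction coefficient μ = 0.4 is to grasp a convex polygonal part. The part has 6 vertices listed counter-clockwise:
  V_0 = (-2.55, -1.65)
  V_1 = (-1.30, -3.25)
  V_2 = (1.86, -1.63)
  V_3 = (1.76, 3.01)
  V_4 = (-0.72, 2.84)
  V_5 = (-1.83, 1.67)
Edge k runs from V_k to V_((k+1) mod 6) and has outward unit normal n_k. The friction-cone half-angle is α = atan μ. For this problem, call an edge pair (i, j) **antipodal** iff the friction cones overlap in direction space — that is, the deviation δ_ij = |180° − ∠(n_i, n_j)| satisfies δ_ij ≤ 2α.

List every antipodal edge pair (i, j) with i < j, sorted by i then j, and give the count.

α = atan 0.4 = 21.80°;  2α = 43.60°
n_0 = (-0.7880, -0.6156)
n_1 = (+0.4562, -0.8899)
n_2 = (+0.9998, +0.0215)
n_3 = (-0.0684, +0.9977)
n_4 = (-0.7255, +0.6883)
n_5 = (-0.9773, +0.2119)
  (0,1): δ = 100.86°  ·
  (0,2): δ = 36.76°  ✓
  (0,3): δ = 55.92°  ·
  (0,4): δ = 98.51°  ·
  (0,5): δ = 129.77°  ·
  (1,2): δ = 115.91°  ·
  (1,3): δ = 23.22°  ✓
  (1,4): δ = 19.37°  ✓
  (1,5): δ = 50.62°  ·
  (2,3): δ = 87.31°  ·
  (2,4): δ = 44.73°  ·
  (2,5): δ = 13.47°  ✓
  (3,4): δ = 137.41°  ·
  (3,5): δ = 106.16°  ·
  (4,5): δ = 148.74°  ·
antipodal pairs: 4

count = 4; pairs: (0,2), (1,3), (1,4), (2,5)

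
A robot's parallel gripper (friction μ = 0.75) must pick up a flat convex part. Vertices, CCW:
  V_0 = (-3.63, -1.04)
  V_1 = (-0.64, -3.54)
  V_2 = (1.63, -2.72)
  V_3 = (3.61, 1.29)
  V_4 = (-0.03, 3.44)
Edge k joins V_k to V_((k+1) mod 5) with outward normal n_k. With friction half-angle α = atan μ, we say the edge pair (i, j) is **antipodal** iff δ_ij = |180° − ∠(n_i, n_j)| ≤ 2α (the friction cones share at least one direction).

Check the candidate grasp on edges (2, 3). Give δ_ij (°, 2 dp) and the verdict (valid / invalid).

δ = 94.29°, invalid

α = atan 0.75 = 36.87°;  2α = 73.74°
edge 2: e_2 = (+1.98, +4.01);  n_2 = (+0.8967, -0.4427)
edge 3: e_3 = (-3.64, +2.15);  n_3 = (+0.5086, +0.8610)
∠(n_2, n_3) = 85.71°
δ = |180° − 85.71°| = 94.29°
94.29° > 2α = 73.74°  →  invalid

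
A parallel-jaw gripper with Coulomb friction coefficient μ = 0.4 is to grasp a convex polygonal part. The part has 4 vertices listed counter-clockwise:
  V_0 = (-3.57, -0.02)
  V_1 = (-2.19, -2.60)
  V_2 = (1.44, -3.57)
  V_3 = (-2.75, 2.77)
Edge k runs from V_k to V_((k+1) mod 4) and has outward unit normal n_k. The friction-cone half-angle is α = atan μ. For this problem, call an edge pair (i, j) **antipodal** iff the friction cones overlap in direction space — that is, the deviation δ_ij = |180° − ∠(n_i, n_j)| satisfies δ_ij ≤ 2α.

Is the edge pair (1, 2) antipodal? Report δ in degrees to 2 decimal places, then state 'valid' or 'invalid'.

δ = 41.58°, valid

α = atan 0.4 = 21.80°;  2α = 43.60°
edge 1: e_1 = (+3.63, -0.97);  n_1 = (-0.2582, -0.9661)
edge 2: e_2 = (-4.19, +6.34);  n_2 = (+0.8343, +0.5514)
∠(n_1, n_2) = 138.42°
δ = |180° − 138.42°| = 41.58°
41.58° ≤ 2α = 43.60°  →  valid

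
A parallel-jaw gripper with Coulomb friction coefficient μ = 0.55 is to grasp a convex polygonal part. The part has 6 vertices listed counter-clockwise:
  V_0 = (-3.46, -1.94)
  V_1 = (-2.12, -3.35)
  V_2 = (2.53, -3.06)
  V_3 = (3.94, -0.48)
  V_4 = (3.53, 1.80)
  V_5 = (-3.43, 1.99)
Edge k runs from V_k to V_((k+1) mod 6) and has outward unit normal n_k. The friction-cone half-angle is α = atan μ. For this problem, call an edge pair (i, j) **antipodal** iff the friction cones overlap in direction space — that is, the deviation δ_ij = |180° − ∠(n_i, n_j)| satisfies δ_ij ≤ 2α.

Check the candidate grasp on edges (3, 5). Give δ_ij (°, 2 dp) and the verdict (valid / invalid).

δ = 10.63°, valid

α = atan 0.55 = 28.81°;  2α = 57.62°
edge 3: e_3 = (-0.41, +2.28);  n_3 = (+0.9842, +0.1770)
edge 5: e_5 = (-0.03, -3.93);  n_5 = (-1.0000, +0.0076)
∠(n_3, n_5) = 169.37°
δ = |180° − 169.37°| = 10.63°
10.63° ≤ 2α = 57.62°  →  valid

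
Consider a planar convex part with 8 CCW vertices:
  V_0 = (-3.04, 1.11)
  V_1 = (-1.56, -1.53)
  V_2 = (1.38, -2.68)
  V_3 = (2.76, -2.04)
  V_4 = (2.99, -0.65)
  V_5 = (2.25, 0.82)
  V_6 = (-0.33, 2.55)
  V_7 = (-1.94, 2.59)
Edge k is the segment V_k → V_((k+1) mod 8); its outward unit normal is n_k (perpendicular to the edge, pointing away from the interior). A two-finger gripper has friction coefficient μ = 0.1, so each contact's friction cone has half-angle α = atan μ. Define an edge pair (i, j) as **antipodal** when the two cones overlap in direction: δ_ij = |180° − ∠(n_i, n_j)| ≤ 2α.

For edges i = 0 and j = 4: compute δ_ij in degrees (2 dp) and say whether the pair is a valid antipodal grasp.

α = atan 0.1 = 5.71°;  2α = 11.42°
edge 0: e_0 = (+1.48, -2.64);  n_0 = (-0.8723, -0.4890)
edge 4: e_4 = (-0.74, +1.47);  n_4 = (+0.8932, +0.4496)
∠(n_0, n_4) = 177.45°
δ = |180° − 177.45°| = 2.55°
2.55° ≤ 2α = 11.42°  →  valid

δ = 2.55°, valid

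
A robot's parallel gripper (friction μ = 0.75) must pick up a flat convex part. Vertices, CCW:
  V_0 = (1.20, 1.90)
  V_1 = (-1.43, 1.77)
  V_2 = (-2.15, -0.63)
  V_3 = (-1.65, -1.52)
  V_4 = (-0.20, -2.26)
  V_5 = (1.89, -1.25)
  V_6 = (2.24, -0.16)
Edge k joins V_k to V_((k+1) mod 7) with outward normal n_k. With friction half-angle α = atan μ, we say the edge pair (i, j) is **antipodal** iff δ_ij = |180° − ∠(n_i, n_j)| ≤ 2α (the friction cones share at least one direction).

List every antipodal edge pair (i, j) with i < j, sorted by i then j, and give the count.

count = 10; pairs: (0,2), (0,3), (0,4), (0,5), (1,4), (1,5), (1,6), (2,5), (2,6), (3,6)

α = atan 0.75 = 36.87°;  2α = 73.74°
n_0 = (-0.0494, +0.9988)
n_1 = (-0.9578, +0.2873)
n_2 = (-0.8718, -0.4898)
n_3 = (-0.4546, -0.8907)
n_4 = (+0.4351, -0.9004)
n_5 = (+0.9521, -0.3057)
n_6 = (+0.8927, +0.4507)
  (0,1): δ = 109.53°  ·
  (0,2): δ = 63.50°  ✓
  (0,3): δ = 29.87°  ✓
  (0,4): δ = 22.96°  ✓
  (0,5): δ = 69.37°  ✓
  (0,6): δ = 113.96°  ·
  (1,2): δ = 133.97°  ·
  (1,3): δ = 100.34°  ·
  (1,4): δ = 47.51°  ✓
  (1,5): δ = 1.10°  ✓
  (1,6): δ = 43.49°  ✓
  (2,3): δ = 146.36°  ·
  (2,4): δ = 93.53°  ·
  (2,5): δ = 47.13°  ✓
  (2,6): δ = 2.54°  ✓
  (3,4): δ = 127.17°  ·
  (3,5): δ = 80.76°  ·
  (3,6): δ = 36.18°  ✓
  (4,5): δ = 133.59°  ·
  (4,6): δ = 89.01°  ·
  (5,6): δ = 135.41°  ·
antipodal pairs: 10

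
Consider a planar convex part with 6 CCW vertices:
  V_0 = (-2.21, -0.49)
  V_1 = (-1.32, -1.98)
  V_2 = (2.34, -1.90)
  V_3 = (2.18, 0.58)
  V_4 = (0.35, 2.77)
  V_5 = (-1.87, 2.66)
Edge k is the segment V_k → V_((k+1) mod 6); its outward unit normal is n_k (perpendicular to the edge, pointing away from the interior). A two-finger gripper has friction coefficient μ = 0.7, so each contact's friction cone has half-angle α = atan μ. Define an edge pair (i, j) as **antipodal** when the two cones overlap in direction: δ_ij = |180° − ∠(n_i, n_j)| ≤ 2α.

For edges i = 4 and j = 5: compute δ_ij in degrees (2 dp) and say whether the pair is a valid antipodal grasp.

δ = 99.00°, invalid

α = atan 0.7 = 34.99°;  2α = 69.98°
edge 4: e_4 = (-2.22, -0.11);  n_4 = (-0.0495, +0.9988)
edge 5: e_5 = (-0.34, -3.15);  n_5 = (-0.9942, +0.1073)
∠(n_4, n_5) = 81.00°
δ = |180° − 81.00°| = 99.00°
99.00° > 2α = 69.98°  →  invalid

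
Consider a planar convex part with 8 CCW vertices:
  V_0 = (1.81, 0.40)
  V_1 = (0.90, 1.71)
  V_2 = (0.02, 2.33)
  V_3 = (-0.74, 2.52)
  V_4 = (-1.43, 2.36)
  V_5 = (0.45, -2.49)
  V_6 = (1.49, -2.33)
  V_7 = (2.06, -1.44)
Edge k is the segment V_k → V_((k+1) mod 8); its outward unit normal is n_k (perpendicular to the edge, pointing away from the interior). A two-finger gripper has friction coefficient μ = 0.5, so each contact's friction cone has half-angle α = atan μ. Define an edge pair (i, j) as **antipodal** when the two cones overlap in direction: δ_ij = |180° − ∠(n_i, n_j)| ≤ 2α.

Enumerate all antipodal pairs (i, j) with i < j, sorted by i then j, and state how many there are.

α = atan 0.5 = 26.57°;  2α = 53.13°
n_0 = (+0.8213, +0.5705)
n_1 = (+0.5760, +0.8175)
n_2 = (+0.2425, +0.9701)
n_3 = (-0.2259, +0.9742)
n_4 = (-0.9324, -0.3614)
n_5 = (+0.1521, -0.9884)
n_6 = (+0.8421, -0.5393)
n_7 = (+0.9909, +0.1346)
  (0,1): δ = 159.95°  ·
  (0,2): δ = 138.82°  ·
  (0,3): δ = 111.73°  ·
  (0,4): δ = 13.60°  ✓
  (0,5): δ = 63.96°  ·
  (0,6): δ = 112.58°  ·
  (0,7): δ = 152.95°  ·
  (1,2): δ = 158.87°  ·
  (1,3): δ = 131.78°  ·
  (1,4): δ = 33.65°  ✓
  (1,5): δ = 43.91°  ✓
  (1,6): δ = 92.53°  ·
  (1,7): δ = 132.90°  ·
  (2,3): δ = 152.91°  ·
  (2,4): δ = 54.78°  ·
  (2,5): δ = 22.78°  ✓
  (2,6): δ = 71.40°  ·
  (2,7): δ = 111.77°  ·
  (3,4): δ = 81.87°  ·
  (3,5): δ = 4.31°  ✓
  (3,6): δ = 44.31°  ✓
  (3,7): δ = 84.68°  ·
  (4,5): δ = 102.44°  ·
  (4,6): δ = 53.83°  ·
  (4,7): δ = 13.45°  ✓
  (5,6): δ = 131.38°  ·
  (5,7): δ = 91.01°  ·
  (6,7): δ = 139.63°  ·
antipodal pairs: 7

count = 7; pairs: (0,4), (1,4), (1,5), (2,5), (3,5), (3,6), (4,7)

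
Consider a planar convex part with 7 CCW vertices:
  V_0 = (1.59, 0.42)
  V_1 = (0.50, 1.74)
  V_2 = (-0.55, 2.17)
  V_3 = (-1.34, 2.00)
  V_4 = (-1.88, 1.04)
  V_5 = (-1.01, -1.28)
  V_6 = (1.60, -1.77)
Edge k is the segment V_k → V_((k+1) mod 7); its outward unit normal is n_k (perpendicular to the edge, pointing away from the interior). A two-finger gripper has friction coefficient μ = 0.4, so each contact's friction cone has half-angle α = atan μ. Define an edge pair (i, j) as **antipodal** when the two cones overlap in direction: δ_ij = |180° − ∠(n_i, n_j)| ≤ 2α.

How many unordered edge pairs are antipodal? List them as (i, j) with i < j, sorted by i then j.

α = atan 0.4 = 21.80°;  2α = 43.60°
n_0 = (+0.7711, +0.6367)
n_1 = (+0.3790, +0.9254)
n_2 = (-0.2104, +0.9776)
n_3 = (-0.8716, +0.4903)
n_4 = (-0.9363, -0.3511)
n_5 = (-0.1845, -0.9828)
n_6 = (+1.0000, +0.0046)
  (0,1): δ = 151.82°  ·
  (0,2): δ = 117.40°  ·
  (0,3): δ = 68.91°  ·
  (0,4): δ = 18.99°  ✓
  (0,5): δ = 39.82°  ✓
  (0,6): δ = 140.71°  ·
  (1,2): δ = 145.59°  ·
  (1,3): δ = 97.09°  ·
  (1,4): δ = 47.17°  ·
  (1,5): δ = 11.64°  ✓
  (1,6): δ = 112.53°  ·
  (2,3): δ = 131.50°  ·
  (2,4): δ = 81.59°  ·
  (2,5): δ = 22.78°  ✓
  (2,6): δ = 78.12°  ·
  (3,4): δ = 130.09°  ·
  (3,5): δ = 71.28°  ·
  (3,6): δ = 29.62°  ✓
  (4,5): δ = 121.19°  ·
  (4,6): δ = 20.29°  ✓
  (5,6): δ = 79.11°  ·
antipodal pairs: 6

count = 6; pairs: (0,4), (0,5), (1,5), (2,5), (3,6), (4,6)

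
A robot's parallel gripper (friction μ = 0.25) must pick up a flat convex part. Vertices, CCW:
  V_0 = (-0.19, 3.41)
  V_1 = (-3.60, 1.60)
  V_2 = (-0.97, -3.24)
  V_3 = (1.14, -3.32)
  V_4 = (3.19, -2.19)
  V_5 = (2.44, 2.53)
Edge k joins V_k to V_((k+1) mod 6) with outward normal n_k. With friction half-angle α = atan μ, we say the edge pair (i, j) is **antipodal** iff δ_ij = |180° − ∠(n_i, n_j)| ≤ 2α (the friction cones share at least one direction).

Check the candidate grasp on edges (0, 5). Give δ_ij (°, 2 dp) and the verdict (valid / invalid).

α = atan 0.25 = 14.04°;  2α = 28.07°
edge 0: e_0 = (-3.41, -1.81);  n_0 = (-0.4688, +0.8833)
edge 5: e_5 = (-2.63, +0.88);  n_5 = (+0.3173, +0.9483)
∠(n_0, n_5) = 46.46°
δ = |180° − 46.46°| = 133.54°
133.54° > 2α = 28.07°  →  invalid

δ = 133.54°, invalid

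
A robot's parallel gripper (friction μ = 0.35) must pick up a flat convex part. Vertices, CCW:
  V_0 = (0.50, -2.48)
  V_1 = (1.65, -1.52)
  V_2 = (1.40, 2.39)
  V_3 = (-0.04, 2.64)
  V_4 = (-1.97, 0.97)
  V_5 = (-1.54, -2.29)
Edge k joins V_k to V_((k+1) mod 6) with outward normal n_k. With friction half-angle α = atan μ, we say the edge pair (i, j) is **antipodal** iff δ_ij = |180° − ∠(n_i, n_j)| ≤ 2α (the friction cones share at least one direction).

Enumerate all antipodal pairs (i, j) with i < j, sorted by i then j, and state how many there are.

count = 3; pairs: (0,3), (1,4), (2,5)

α = atan 0.35 = 19.29°;  2α = 38.58°
n_0 = (+0.6408, -0.7677)
n_1 = (+0.9980, +0.0638)
n_2 = (+0.1711, +0.9853)
n_3 = (-0.6543, +0.7562)
n_4 = (-0.9914, -0.1308)
n_5 = (-0.0927, -0.9957)
  (0,1): δ = 126.20°  ·
  (0,2): δ = 49.70°  ·
  (0,3): δ = 1.01°  ✓
  (0,4): δ = 57.66°  ·
  (0,5): δ = 134.82°  ·
  (1,2): δ = 103.51°  ·
  (1,3): δ = 52.79°  ·
  (1,4): δ = 3.86°  ✓
  (1,5): δ = 81.02°  ·
  (2,3): δ = 129.28°  ·
  (2,4): δ = 72.64°  ·
  (2,5): δ = 4.53°  ✓
  (3,4): δ = 123.36°  ·
  (3,5): δ = 46.19°  ·
  (4,5): δ = 102.84°  ·
antipodal pairs: 3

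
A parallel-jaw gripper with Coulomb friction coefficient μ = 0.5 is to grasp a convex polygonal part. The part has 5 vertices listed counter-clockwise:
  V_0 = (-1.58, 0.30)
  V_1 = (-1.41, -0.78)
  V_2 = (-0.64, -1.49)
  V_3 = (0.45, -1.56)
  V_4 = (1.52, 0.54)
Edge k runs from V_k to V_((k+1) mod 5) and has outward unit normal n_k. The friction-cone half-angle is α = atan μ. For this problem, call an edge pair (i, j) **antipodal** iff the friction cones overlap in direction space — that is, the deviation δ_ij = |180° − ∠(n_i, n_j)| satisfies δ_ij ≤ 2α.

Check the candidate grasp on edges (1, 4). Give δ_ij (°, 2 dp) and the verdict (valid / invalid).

δ = 47.11°, valid

α = atan 0.5 = 26.57°;  2α = 53.13°
edge 1: e_1 = (+0.77, -0.71);  n_1 = (-0.6779, -0.7352)
edge 4: e_4 = (-3.10, -0.24);  n_4 = (-0.0772, +0.9970)
∠(n_1, n_4) = 132.89°
δ = |180° − 132.89°| = 47.11°
47.11° ≤ 2α = 53.13°  →  valid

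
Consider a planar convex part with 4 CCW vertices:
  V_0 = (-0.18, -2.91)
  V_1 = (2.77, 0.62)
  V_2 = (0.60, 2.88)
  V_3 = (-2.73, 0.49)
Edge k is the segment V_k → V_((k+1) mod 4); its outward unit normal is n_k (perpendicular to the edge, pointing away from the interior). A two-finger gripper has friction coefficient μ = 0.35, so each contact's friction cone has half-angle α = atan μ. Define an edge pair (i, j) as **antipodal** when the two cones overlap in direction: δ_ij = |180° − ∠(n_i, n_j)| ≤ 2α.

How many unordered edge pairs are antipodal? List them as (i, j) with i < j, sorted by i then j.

count = 2; pairs: (0,2), (1,3)

α = atan 0.35 = 19.29°;  2α = 38.58°
n_0 = (+0.7673, -0.6413)
n_1 = (+0.7213, +0.6926)
n_2 = (-0.5831, +0.8124)
n_3 = (-0.8000, -0.6000)
  (0,1): δ = 96.28°  ·
  (0,2): δ = 14.45°  ✓
  (0,3): δ = 76.76°  ·
  (1,2): δ = 98.17°  ·
  (1,3): δ = 6.97°  ✓
  (2,3): δ = 88.80°  ·
antipodal pairs: 2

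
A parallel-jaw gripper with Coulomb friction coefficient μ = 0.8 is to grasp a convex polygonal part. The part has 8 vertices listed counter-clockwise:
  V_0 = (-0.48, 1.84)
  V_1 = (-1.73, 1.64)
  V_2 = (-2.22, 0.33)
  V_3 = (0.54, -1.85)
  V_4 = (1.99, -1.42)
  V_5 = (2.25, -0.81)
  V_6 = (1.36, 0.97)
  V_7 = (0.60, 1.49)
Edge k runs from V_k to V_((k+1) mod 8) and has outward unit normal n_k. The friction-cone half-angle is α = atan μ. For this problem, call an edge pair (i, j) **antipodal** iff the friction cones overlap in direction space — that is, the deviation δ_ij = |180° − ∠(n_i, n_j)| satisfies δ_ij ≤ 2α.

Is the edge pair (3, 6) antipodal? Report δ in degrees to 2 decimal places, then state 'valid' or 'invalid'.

α = atan 0.8 = 38.66°;  2α = 77.32°
edge 3: e_3 = (+1.45, +0.43);  n_3 = (+0.2843, -0.9587)
edge 6: e_6 = (-0.76, +0.52);  n_6 = (+0.5647, +0.8253)
∠(n_3, n_6) = 129.10°
δ = |180° − 129.10°| = 50.90°
50.90° ≤ 2α = 77.32°  →  valid

δ = 50.90°, valid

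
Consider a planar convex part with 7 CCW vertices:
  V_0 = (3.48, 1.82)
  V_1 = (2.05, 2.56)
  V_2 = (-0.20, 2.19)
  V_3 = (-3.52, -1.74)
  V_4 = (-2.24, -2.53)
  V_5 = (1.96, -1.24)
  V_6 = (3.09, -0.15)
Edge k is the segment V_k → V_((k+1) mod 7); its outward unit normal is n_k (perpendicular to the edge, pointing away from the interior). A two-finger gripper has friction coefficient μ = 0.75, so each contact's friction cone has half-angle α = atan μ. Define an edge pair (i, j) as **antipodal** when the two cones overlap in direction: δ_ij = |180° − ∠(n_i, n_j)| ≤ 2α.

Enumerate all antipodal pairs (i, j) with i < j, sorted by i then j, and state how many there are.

α = atan 0.75 = 36.87°;  2α = 73.74°
n_0 = (+0.4596, +0.8881)
n_1 = (-0.1623, +0.9867)
n_2 = (-0.7639, +0.6453)
n_3 = (-0.5252, -0.8510)
n_4 = (+0.2936, -0.9559)
n_5 = (+0.6943, -0.7197)
n_6 = (+0.9810, -0.1942)
  (0,1): δ = 143.30°  ·
  (0,2): δ = 102.83°  ·
  (0,3): δ = 4.32°  ✓
  (0,4): δ = 44.43°  ✓
  (0,5): δ = 71.33°  ✓
  (0,6): δ = 106.16°  ·
  (1,2): δ = 139.53°  ·
  (1,3): δ = 41.02°  ✓
  (1,4): δ = 7.74°  ✓
  (1,5): δ = 34.63°  ✓
  (1,6): δ = 69.46°  ✓
  (2,3): δ = 81.49°  ·
  (2,4): δ = 32.74°  ✓
  (2,5): δ = 5.84°  ✓
  (2,6): δ = 28.99°  ✓
  (3,4): δ = 131.24°  ·
  (3,5): δ = 104.35°  ·
  (3,6): δ = 69.52°  ✓
  (4,5): δ = 153.11°  ·
  (4,6): δ = 118.27°  ·
  (5,6): δ = 145.17°  ·
antipodal pairs: 11

count = 11; pairs: (0,3), (0,4), (0,5), (1,3), (1,4), (1,5), (1,6), (2,4), (2,5), (2,6), (3,6)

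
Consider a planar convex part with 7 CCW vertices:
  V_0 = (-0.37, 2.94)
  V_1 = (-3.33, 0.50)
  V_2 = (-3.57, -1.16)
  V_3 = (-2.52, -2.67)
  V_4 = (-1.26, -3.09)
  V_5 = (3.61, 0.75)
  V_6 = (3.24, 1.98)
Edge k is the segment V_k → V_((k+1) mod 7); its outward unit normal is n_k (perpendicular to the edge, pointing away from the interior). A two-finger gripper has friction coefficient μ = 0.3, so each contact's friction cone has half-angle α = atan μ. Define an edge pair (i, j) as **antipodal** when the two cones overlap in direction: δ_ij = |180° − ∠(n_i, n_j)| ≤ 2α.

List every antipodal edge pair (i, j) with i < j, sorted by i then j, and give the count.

count = 4; pairs: (0,4), (1,5), (2,5), (3,6)

α = atan 0.3 = 16.70°;  2α = 33.40°
n_0 = (-0.6361, +0.7716)
n_1 = (-0.9897, +0.1431)
n_2 = (-0.8210, -0.5709)
n_3 = (-0.3162, -0.9487)
n_4 = (+0.6192, -0.7853)
n_5 = (+0.9576, +0.2881)
n_6 = (+0.2570, +0.9664)
  (0,1): δ = 137.73°  ·
  (0,2): δ = 94.69°  ·
  (0,3): δ = 57.93°  ·
  (0,4): δ = 1.24°  ✓
  (0,5): δ = 67.24°  ·
  (0,6): δ = 125.61°  ·
  (1,2): δ = 136.96°  ·
  (1,3): δ = 100.21°  ·
  (1,4): δ = 43.52°  ·
  (1,5): δ = 24.97°  ✓
  (1,6): δ = 83.33°  ·
  (2,3): δ = 143.25°  ·
  (2,4): δ = 86.56°  ·
  (2,5): δ = 18.07°  ✓
  (2,6): δ = 40.29°  ·
  (3,4): δ = 123.31°  ·
  (3,5): δ = 54.82°  ·
  (3,6): δ = 3.54°  ✓
  (4,5): δ = 111.51°  ·
  (4,6): δ = 53.15°  ·
  (5,6): δ = 121.63°  ·
antipodal pairs: 4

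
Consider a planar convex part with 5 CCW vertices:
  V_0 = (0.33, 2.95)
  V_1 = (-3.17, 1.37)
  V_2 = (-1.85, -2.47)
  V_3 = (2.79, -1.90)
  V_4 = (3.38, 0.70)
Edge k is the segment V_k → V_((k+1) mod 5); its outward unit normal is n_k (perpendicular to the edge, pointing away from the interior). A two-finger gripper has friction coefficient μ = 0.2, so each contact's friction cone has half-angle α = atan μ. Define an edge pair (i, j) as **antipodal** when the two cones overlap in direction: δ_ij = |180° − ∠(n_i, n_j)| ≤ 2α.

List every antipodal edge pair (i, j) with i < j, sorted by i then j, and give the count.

count = 1; pairs: (0,2)

α = atan 0.2 = 11.31°;  2α = 22.62°
n_0 = (-0.4114, +0.9114)
n_1 = (-0.9457, -0.3251)
n_2 = (+0.1219, -0.9925)
n_3 = (+0.9752, -0.2213)
n_4 = (+0.5936, +0.8047)
  (0,1): δ = 95.33°  ·
  (0,2): δ = 17.29°  ✓
  (0,3): δ = 52.92°  ·
  (0,4): δ = 119.29°  ·
  (1,2): δ = 101.97°  ·
  (1,3): δ = 31.76°  ·
  (1,4): δ = 34.61°  ·
  (2,3): δ = 109.79°  ·
  (2,4): δ = 43.42°  ·
  (3,4): δ = 113.63°  ·
antipodal pairs: 1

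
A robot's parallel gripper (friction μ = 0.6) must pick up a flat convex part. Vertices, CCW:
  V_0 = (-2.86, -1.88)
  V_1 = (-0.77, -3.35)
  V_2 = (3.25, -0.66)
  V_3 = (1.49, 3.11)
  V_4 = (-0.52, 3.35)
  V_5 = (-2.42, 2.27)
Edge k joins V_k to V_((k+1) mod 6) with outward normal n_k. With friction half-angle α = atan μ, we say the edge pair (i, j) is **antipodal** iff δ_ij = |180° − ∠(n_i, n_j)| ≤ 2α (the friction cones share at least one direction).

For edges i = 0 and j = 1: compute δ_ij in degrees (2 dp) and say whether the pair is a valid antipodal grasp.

α = atan 0.6 = 30.96°;  2α = 61.93°
edge 0: e_0 = (+2.09, -1.47);  n_0 = (-0.5753, -0.8179)
edge 1: e_1 = (+4.02, +2.69);  n_1 = (+0.5561, -0.8311)
∠(n_0, n_1) = 68.91°
δ = |180° − 68.91°| = 111.09°
111.09° > 2α = 61.93°  →  invalid

δ = 111.09°, invalid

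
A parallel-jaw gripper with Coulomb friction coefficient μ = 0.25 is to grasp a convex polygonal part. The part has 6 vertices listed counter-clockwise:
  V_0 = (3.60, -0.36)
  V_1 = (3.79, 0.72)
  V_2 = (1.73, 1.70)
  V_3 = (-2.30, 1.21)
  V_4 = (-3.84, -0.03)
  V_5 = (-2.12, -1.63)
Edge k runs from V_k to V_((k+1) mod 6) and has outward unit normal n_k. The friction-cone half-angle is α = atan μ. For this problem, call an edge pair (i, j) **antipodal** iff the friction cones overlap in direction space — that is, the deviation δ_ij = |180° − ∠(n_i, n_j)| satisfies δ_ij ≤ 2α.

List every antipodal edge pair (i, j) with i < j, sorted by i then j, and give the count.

count = 3; pairs: (1,4), (2,5), (3,5)

α = atan 0.25 = 14.04°;  2α = 28.07°
n_0 = (+0.9849, -0.1733)
n_1 = (+0.4296, +0.9030)
n_2 = (-0.1207, +0.9927)
n_3 = (-0.6272, +0.7789)
n_4 = (-0.6811, -0.7322)
n_5 = (+0.2167, -0.9762)
  (0,1): δ = 105.46°  ·
  (0,2): δ = 73.09°  ·
  (0,3): δ = 41.18°  ·
  (0,4): δ = 57.05°  ·
  (0,5): δ = 112.50°  ·
  (1,2): δ = 147.63°  ·
  (1,3): δ = 115.72°  ·
  (1,4): δ = 17.49°  ✓
  (1,5): δ = 37.96°  ·
  (2,3): δ = 148.09°  ·
  (2,4): δ = 49.86°  ·
  (2,5): δ = 5.59°  ✓
  (3,4): δ = 81.77°  ·
  (3,5): δ = 26.32°  ✓
  (4,5): δ = 124.55°  ·
antipodal pairs: 3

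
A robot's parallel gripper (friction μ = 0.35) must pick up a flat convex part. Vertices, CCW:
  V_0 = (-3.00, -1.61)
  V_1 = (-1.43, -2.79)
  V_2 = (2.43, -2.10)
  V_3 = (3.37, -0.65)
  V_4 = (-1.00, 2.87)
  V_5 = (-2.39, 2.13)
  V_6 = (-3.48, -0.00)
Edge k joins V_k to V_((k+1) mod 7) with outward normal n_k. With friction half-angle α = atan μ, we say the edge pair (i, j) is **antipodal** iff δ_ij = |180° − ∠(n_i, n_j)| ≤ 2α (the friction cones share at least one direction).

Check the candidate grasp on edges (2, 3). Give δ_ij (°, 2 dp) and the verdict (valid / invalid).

α = atan 0.35 = 19.29°;  2α = 38.58°
edge 2: e_2 = (+0.94, +1.45);  n_2 = (+0.8391, -0.5440)
edge 3: e_3 = (-4.37, +3.52);  n_3 = (+0.6273, +0.7788)
∠(n_2, n_3) = 84.10°
δ = |180° − 84.10°| = 95.90°
95.90° > 2α = 38.58°  →  invalid

δ = 95.90°, invalid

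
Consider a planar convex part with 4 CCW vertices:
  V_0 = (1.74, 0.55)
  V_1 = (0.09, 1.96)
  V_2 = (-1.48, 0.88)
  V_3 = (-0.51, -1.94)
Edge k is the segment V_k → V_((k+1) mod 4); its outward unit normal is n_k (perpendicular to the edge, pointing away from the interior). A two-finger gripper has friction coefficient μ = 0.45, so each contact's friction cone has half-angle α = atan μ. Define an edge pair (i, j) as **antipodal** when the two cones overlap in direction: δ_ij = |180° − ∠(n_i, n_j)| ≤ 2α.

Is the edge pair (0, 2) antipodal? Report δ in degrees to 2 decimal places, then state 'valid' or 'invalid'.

δ = 30.50°, valid

α = atan 0.45 = 24.23°;  2α = 48.46°
edge 0: e_0 = (-1.65, +1.41);  n_0 = (+0.6497, +0.7602)
edge 2: e_2 = (+0.97, -2.82);  n_2 = (-0.9456, -0.3253)
∠(n_0, n_2) = 149.50°
δ = |180° − 149.50°| = 30.50°
30.50° ≤ 2α = 48.46°  →  valid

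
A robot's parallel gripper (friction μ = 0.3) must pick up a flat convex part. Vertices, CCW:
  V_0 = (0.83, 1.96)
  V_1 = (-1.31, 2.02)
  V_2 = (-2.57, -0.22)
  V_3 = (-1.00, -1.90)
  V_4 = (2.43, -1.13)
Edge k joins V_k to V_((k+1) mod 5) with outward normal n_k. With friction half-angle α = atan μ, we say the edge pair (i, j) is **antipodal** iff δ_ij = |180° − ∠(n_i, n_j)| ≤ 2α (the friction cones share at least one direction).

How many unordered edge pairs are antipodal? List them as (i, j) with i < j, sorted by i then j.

count = 2; pairs: (0,3), (2,4)

α = atan 0.3 = 16.70°;  2α = 33.40°
n_0 = (+0.0280, +0.9996)
n_1 = (-0.8716, +0.4903)
n_2 = (-0.7306, -0.6828)
n_3 = (+0.2190, -0.9757)
n_4 = (+0.8880, +0.4598)
  (0,1): δ = 117.75°  ·
  (0,2): δ = 45.33°  ·
  (0,3): δ = 14.26°  ✓
  (0,4): δ = 118.98°  ·
  (1,2): δ = 107.58°  ·
  (1,3): δ = 47.99°  ·
  (1,4): δ = 56.73°  ·
  (2,3): δ = 120.41°  ·
  (2,4): δ = 15.69°  ✓
  (3,4): δ = 75.28°  ·
antipodal pairs: 2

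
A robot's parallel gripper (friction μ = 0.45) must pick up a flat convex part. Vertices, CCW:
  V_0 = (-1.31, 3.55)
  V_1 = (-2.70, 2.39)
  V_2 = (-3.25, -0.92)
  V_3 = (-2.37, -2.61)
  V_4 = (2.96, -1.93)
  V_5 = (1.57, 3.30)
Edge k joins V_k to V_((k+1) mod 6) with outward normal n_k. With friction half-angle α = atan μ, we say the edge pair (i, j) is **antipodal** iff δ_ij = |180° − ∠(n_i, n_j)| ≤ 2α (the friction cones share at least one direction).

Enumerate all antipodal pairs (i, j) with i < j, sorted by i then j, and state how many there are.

α = atan 0.45 = 24.23°;  2α = 48.46°
n_0 = (-0.6407, +0.7678)
n_1 = (-0.9865, +0.1639)
n_2 = (-0.8870, -0.4618)
n_3 = (+0.1266, -0.9920)
n_4 = (+0.9664, +0.2569)
n_5 = (+0.0865, +0.9963)
  (0,1): δ = 139.28°  ·
  (0,2): δ = 102.34°  ·
  (0,3): δ = 32.58°  ✓
  (0,4): δ = 65.04°  ·
  (0,5): δ = 135.19°  ·
  (1,2): δ = 143.06°  ·
  (1,3): δ = 73.30°  ·
  (1,4): δ = 24.32°  ✓
  (1,5): δ = 94.47°  ·
  (2,3): δ = 110.24°  ·
  (2,4): δ = 12.62°  ✓
  (2,5): δ = 57.53°  ·
  (3,4): δ = 82.39°  ·
  (3,5): δ = 12.23°  ✓
  (4,5): δ = 109.84°  ·
antipodal pairs: 4

count = 4; pairs: (0,3), (1,4), (2,4), (3,5)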